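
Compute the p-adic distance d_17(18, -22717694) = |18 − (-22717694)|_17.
d_17(18, -22717694) = 1/1419857

Step 1 — x − y = 18 − (-22717694) = 22717712. Step 2 — v_17(22717712) = 5 (factor: 22717712 = (17^5 · 16); the sign does not affect v_p). Step 3 — |x − y|_17 = 17^{-5} = 1/1419857.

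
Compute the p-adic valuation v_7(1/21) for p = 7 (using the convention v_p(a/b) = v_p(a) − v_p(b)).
v_7(1/21) = -1

Factor powers of 7 from the numerator and denominator of the reduced fraction: 1 = 7^0 · 1 and 21 = 7^1 · 3. Apply v_p(a/b) = v_p(a) − v_p(b): v_7(1/21) = 0 − 1 = -1.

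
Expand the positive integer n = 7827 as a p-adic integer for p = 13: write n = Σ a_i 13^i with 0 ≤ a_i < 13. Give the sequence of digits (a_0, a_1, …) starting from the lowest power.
(a_0, a_1, …) = (1, 4, 7, 3)

Repeated division by 13 gives the digits low-to-high: 7827 = 1 + 4·13^1 + 7·13^2 + 3·13^3. Digit sequence: (1, 4, 7, 3).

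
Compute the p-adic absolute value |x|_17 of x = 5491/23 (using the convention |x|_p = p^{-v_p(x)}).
|5491/23|_17 = 1/289

Step 1 — compute v_17(x) by factoring powers of 17 out of the numerator and denominator: v_17(5491/23) = 2. Step 2 — apply |x|_p = p^{-v_p(x)} = 17^{-2} = 1/289.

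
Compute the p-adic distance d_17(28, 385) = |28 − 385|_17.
d_17(28, 385) = 1/17

Step 1 — x − y = 28 − 385 = -357. Step 2 — v_17(-357) = 1 (factor: -357 = −(17^1 · 21); the sign does not affect v_p). Step 3 — |x − y|_17 = 17^{-1} = 1/17.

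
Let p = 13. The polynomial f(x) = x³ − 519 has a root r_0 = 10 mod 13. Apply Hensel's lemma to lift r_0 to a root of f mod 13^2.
r_1 = 36 (mod 169)

Hensel: r_{i+1} = r_i − f(r_i)/f′(r_i) mod 13^{i+2}, where f′(x) = 3x². Iterate:
  r_0 = 10 (mod 13)
  r_1 = 36 (mod 169)
Final: r = 36 with f(r) ≡ 0 mod 13^2.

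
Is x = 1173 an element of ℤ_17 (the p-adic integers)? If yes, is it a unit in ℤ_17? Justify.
x ∈ ℤ_17 but not a unit; v_17(x) = 1 > 0

ℤ_17 = {x ∈ ℚ_17 : v_17(x) ≥ 0} and ℤ_17^× = {x ∈ ℤ_17 : v_17(x) = 0}. Here v_17(1173) = v_17(num) − v_17(den) = 1; compare against these criteria.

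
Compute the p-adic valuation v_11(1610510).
v_11(1610510) = 5

v_11(n) is the largest exponent k such that 11^k divides n. Factor out: 1610510 = 11^5 · 10. (Sign doesn't affect v_p.) So v_11(1610510) = 5.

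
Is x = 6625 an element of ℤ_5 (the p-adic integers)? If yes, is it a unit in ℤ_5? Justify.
x ∈ ℤ_5 but not a unit; v_5(x) = 3 > 0

ℤ_5 = {x ∈ ℚ_5 : v_5(x) ≥ 0} and ℤ_5^× = {x ∈ ℤ_5 : v_5(x) = 0}. Here v_5(6625) = v_5(num) − v_5(den) = 3; compare against these criteria.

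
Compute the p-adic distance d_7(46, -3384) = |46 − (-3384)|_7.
d_7(46, -3384) = 1/343

Step 1 — x − y = 46 − (-3384) = 3430. Step 2 — v_7(3430) = 3 (factor: 3430 = (7^3 · 10); the sign does not affect v_p). Step 3 — |x − y|_7 = 7^{-3} = 1/343.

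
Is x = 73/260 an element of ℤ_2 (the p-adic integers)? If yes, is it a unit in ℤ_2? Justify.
x ∉ ℤ_2 (v_2(x) = -2 < 0)

ℤ_2 = {x ∈ ℚ_2 : v_2(x) ≥ 0} and ℤ_2^× = {x ∈ ℤ_2 : v_2(x) = 0}. Here v_2(73/260) = v_2(num) − v_2(den) = -2; compare against these criteria.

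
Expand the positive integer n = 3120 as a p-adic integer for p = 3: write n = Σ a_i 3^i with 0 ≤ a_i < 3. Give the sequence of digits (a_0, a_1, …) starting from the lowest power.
(a_0, a_1, …) = (0, 2, 1, 1, 2, 0, 1, 1)

Repeated division by 3 gives the digits low-to-high: 3120 = 2·3^1 + 1·3^2 + 1·3^3 + 2·3^4 + 1·3^6 + 1·3^7. Digit sequence: (0, 2, 1, 1, 2, 0, 1, 1).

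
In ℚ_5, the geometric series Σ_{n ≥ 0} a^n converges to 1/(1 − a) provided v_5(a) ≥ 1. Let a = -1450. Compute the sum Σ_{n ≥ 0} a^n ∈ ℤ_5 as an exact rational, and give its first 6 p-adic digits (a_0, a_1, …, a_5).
Σ a^n = 1/(1 − a) = 1/1451;  first 6 digits = (1, 0, 2, 3, 1, 2)

v_5(a) = 2 ≥ 1, so the series converges in ℤ_5 to 1/(1 − a) = 1/(1 − (-1450)) = 1/1451. Expand this rational in ℤ_5: compute digits iteratively via d_i = x_i mod 5, x_{i+1} = (x_i − d_i)/5. The first 6 digits are (1, 0, 2, 3, 1, 2).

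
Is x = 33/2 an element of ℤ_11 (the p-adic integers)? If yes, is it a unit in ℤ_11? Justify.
x ∈ ℤ_11 but not a unit; v_11(x) = 1 > 0

ℤ_11 = {x ∈ ℚ_11 : v_11(x) ≥ 0} and ℤ_11^× = {x ∈ ℤ_11 : v_11(x) = 0}. Here v_11(33/2) = v_11(num) − v_11(den) = 1; compare against these criteria.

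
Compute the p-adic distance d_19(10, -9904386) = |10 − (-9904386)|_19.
d_19(10, -9904386) = 1/2476099

Step 1 — x − y = 10 − (-9904386) = 9904396. Step 2 — v_19(9904396) = 5 (factor: 9904396 = (19^5 · 4); the sign does not affect v_p). Step 3 — |x − y|_19 = 19^{-5} = 1/2476099.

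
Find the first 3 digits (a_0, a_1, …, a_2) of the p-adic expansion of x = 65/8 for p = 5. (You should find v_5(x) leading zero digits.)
(a_0, …, a_2) = (0, 1, 2)

v_5(65/8) = 1, so a_0 = ... = a_0 = 0. Factor out: x = 5^1 · u with u = 13/8 a unit in ℤ_5. Expand u iteratively via a_{v+i} = u_i mod 5, u_{i+1} = (u_i − a_{v+i})/5:
  u_0 = 13/8;  a_1 = 1;  u_1 = (u_0 − 1)/5 = 1/8
  u_1 = 1/8;  a_2 = 2;  u_2 = (u_1 − 2)/5 = -3/8
Digits: (0, 1, 2).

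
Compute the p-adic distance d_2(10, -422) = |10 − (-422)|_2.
d_2(10, -422) = 1/16

Step 1 — x − y = 10 − (-422) = 432. Step 2 — v_2(432) = 4 (factor: 432 = (2^4 · 27); the sign does not affect v_p). Step 3 — |x − y|_2 = 2^{-4} = 1/16.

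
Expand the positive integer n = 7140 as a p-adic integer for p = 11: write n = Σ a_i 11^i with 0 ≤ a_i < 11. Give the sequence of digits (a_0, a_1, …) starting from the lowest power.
(a_0, a_1, …) = (1, 0, 4, 5)

Repeated division by 11 gives the digits low-to-high: 7140 = 1 + 4·11^2 + 5·11^3. Digit sequence: (1, 0, 4, 5).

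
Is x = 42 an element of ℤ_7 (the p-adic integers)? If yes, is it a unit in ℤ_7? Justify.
x ∈ ℤ_7 but not a unit; v_7(x) = 1 > 0

ℤ_7 = {x ∈ ℚ_7 : v_7(x) ≥ 0} and ℤ_7^× = {x ∈ ℤ_7 : v_7(x) = 0}. Here v_7(42) = v_7(num) − v_7(den) = 1; compare against these criteria.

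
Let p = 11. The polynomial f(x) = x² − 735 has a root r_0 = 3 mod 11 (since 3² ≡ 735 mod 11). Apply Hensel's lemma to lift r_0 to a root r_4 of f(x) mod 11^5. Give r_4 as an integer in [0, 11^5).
r_4 = 131893 (mod 161051)

Hensel's recurrence: r_{i+1} = r_i − f(r_i)·(f′(r_i))^{-1} mod 11^{i+2}, with f′(x) = 2x. Iterate:
  r_0 = 3 (mod 11)
  r_1 = 3 (mod 121)
  r_2 = 124 (mod 1331)
  r_3 = 124 (mod 14641)
  r_4 = 131893 (mod 161051)
Final: r_4 = 131893, and one checks f(r_4) ≡ 0 mod 11^5.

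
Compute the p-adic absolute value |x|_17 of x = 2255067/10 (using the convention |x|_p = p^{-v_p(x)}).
|2255067/10|_17 = 1/83521

Step 1 — compute v_17(x) by factoring powers of 17 out of the numerator and denominator: v_17(2255067/10) = 4. Step 2 — apply |x|_p = p^{-v_p(x)} = 17^{-4} = 1/83521.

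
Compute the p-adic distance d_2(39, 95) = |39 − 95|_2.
d_2(39, 95) = 1/8

Step 1 — x − y = 39 − 95 = -56. Step 2 — v_2(-56) = 3 (factor: -56 = −(2^3 · 7); the sign does not affect v_p). Step 3 — |x − y|_2 = 2^{-3} = 1/8.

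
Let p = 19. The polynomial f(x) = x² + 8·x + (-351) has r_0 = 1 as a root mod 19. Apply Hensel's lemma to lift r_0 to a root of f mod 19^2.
r_1 = 324 (mod 361)

Hensel: r_{i+1} = r_i − f(r_i)·(f′(r_i))^{-1} mod 19^{i+2}, f′(x) = 2x + 8. Iterate:
  r_0 = 1 (mod 19)
  r_1 = 324 (mod 361)
Final: r = 324 satisfies f(r) ≡ 0 mod 19^2.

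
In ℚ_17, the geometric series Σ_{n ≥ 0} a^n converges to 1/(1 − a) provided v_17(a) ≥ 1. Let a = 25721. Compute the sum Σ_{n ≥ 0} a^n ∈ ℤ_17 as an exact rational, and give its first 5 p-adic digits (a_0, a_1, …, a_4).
Σ a^n = 1/(1 − a) = -1/25720;  first 5 digits = (1, 0, 4, 5, 16)

v_17(a) = 2 ≥ 1, so the series converges in ℤ_17 to 1/(1 − a) = 1/(1 − 25721) = -1/25720. Expand this rational in ℤ_17: compute digits iteratively via d_i = x_i mod 17, x_{i+1} = (x_i − d_i)/17. The first 5 digits are (1, 0, 4, 5, 16).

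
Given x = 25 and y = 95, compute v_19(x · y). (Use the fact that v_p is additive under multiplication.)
v_19(2375) = 1

v_p(x) = 0 (factor: 25 = 19^0 · 25); v_p(y) = 1 (factor: 95 = 19^1 · 5). Additivity: v_p(xy) = v_p(x) + v_p(y) = 0 + 1 = 1. (Direct check: xy = 2375 = 19^1 · (125).)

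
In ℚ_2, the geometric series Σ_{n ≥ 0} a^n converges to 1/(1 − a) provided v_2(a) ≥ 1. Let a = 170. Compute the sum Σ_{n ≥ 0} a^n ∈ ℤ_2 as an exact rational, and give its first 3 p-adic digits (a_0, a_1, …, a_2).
Σ a^n = 1/(1 − a) = -1/169;  first 3 digits = (1, 1, 1)

v_2(a) = 1 ≥ 1, so the series converges in ℤ_2 to 1/(1 − a) = 1/(1 − 170) = -1/169. Expand this rational in ℤ_2: compute digits iteratively via d_i = x_i mod 2, x_{i+1} = (x_i − d_i)/2. The first 3 digits are (1, 1, 1).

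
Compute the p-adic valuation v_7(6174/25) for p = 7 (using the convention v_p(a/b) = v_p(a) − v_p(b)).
v_7(6174/25) = 3

Factor powers of 7 from the numerator and denominator of the reduced fraction: 6174 = 7^3 · 18 and 25 = 7^0 · 25. Apply v_p(a/b) = v_p(a) − v_p(b): v_7(6174/25) = 3 − 0 = 3.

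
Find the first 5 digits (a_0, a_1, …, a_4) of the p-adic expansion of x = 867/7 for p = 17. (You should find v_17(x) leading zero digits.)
(a_0, …, a_4) = (0, 0, 15, 4, 7)

v_17(867/7) = 2, so a_0 = ... = a_1 = 0. Factor out: x = 17^2 · u with u = 3/7 a unit in ℤ_17. Expand u iteratively via a_{v+i} = u_i mod 17, u_{i+1} = (u_i − a_{v+i})/17:
  u_0 = 3/7;  a_2 = 15;  u_1 = (u_0 − 15)/17 = -6/7
  u_1 = -6/7;  a_3 = 4;  u_2 = (u_1 − 4)/17 = -2/7
  u_2 = -2/7;  a_4 = 7;  u_3 = (u_2 − 7)/17 = -3/7
Digits: (0, 0, 15, 4, 7).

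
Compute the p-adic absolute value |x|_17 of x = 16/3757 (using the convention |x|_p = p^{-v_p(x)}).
|16/3757|_17 = 289

Step 1 — compute v_17(x) by factoring powers of 17 out of the numerator and denominator: v_17(16/3757) = -2. Step 2 — apply |x|_p = p^{-v_p(x)} = 17^{2} = 289.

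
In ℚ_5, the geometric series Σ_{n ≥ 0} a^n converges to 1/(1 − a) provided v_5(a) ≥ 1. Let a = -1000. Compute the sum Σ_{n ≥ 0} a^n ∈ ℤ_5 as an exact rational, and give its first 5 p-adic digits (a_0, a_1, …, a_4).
Σ a^n = 1/(1 − a) = 1/1001;  first 5 digits = (1, 0, 0, 2, 3)

v_5(a) = 3 ≥ 1, so the series converges in ℤ_5 to 1/(1 − a) = 1/(1 − (-1000)) = 1/1001. Expand this rational in ℤ_5: compute digits iteratively via d_i = x_i mod 5, x_{i+1} = (x_i − d_i)/5. The first 5 digits are (1, 0, 0, 2, 3).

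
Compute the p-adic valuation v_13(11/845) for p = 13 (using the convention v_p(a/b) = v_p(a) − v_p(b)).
v_13(11/845) = -2

Factor powers of 13 from the numerator and denominator of the reduced fraction: 11 = 13^0 · 11 and 845 = 13^2 · 5. Apply v_p(a/b) = v_p(a) − v_p(b): v_13(11/845) = 0 − 2 = -2.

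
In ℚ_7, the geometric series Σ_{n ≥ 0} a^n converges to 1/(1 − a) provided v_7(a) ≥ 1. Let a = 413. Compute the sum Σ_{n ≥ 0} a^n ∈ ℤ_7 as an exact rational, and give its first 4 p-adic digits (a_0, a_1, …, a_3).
Σ a^n = 1/(1 − a) = -1/412;  first 4 digits = (1, 3, 3, 0)

v_7(a) = 1 ≥ 1, so the series converges in ℤ_7 to 1/(1 − a) = 1/(1 − 413) = -1/412. Expand this rational in ℤ_7: compute digits iteratively via d_i = x_i mod 7, x_{i+1} = (x_i − d_i)/7. The first 4 digits are (1, 3, 3, 0).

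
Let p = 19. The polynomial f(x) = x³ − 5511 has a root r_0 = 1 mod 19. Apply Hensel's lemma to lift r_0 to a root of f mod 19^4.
r_3 = 63328 (mod 130321)

Hensel: r_{i+1} = r_i − f(r_i)/f′(r_i) mod 19^{i+2}, where f′(x) = 3x². Iterate:
  r_0 = 1 (mod 19)
  r_1 = 153 (mod 361)
  r_2 = 1597 (mod 6859)
  r_3 = 63328 (mod 130321)
Final: r = 63328 with f(r) ≡ 0 mod 19^4.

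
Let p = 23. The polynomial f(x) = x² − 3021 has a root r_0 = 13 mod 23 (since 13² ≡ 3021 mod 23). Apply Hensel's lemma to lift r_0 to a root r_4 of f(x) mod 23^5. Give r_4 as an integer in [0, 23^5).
r_4 = 4107238 (mod 6436343)

Hensel's recurrence: r_{i+1} = r_i − f(r_i)·(f′(r_i))^{-1} mod 23^{i+2}, with f′(x) = 2x. Iterate:
  r_0 = 13 (mod 23)
  r_1 = 82 (mod 529)
  r_2 = 6959 (mod 12167)
  r_3 = 189464 (mod 279841)
  r_4 = 4107238 (mod 6436343)
Final: r_4 = 4107238, and one checks f(r_4) ≡ 0 mod 23^5.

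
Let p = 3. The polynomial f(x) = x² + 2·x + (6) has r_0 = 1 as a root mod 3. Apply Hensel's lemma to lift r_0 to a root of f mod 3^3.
r_2 = 19 (mod 27)

Hensel: r_{i+1} = r_i − f(r_i)·(f′(r_i))^{-1} mod 3^{i+2}, f′(x) = 2x + 2. Iterate:
  r_0 = 1 (mod 3)
  r_1 = 1 (mod 9)
  r_2 = 19 (mod 27)
Final: r = 19 satisfies f(r) ≡ 0 mod 3^3.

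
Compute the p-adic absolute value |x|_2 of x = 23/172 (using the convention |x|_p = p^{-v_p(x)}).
|23/172|_2 = 4

Step 1 — compute v_2(x) by factoring powers of 2 out of the numerator and denominator: v_2(23/172) = -2. Step 2 — apply |x|_p = p^{-v_p(x)} = 2^{2} = 4.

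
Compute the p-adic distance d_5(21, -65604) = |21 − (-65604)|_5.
d_5(21, -65604) = 1/3125

Step 1 — x − y = 21 − (-65604) = 65625. Step 2 — v_5(65625) = 5 (factor: 65625 = (5^5 · 21); the sign does not affect v_p). Step 3 — |x − y|_5 = 5^{-5} = 1/3125.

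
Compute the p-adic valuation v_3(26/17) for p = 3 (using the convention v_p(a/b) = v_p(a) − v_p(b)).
v_3(26/17) = 0

Factor powers of 3 from the numerator and denominator of the reduced fraction: 26 = 3^0 · 26 and 17 = 3^0 · 17. Apply v_p(a/b) = v_p(a) − v_p(b): v_3(26/17) = 0 − 0 = 0.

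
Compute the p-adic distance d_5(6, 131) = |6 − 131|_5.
d_5(6, 131) = 1/125

Step 1 — x − y = 6 − 131 = -125. Step 2 — v_5(-125) = 3 (factor: -125 = −(5^3 · 1); the sign does not affect v_p). Step 3 — |x − y|_5 = 5^{-3} = 1/125.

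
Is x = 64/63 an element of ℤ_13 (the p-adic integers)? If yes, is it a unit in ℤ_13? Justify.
x ∈ ℤ_13^× (unit); v_13(x) = 0

ℤ_13 = {x ∈ ℚ_13 : v_13(x) ≥ 0} and ℤ_13^× = {x ∈ ℤ_13 : v_13(x) = 0}. Here v_13(64/63) = v_13(num) − v_13(den) = 0; compare against these criteria.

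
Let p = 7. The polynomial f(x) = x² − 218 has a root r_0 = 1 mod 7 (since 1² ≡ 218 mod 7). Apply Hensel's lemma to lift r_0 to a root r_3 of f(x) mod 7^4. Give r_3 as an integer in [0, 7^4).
r_3 = 1555 (mod 2401)

Hensel's recurrence: r_{i+1} = r_i − f(r_i)·(f′(r_i))^{-1} mod 7^{i+2}, with f′(x) = 2x. Iterate:
  r_0 = 1 (mod 7)
  r_1 = 36 (mod 49)
  r_2 = 183 (mod 343)
  r_3 = 1555 (mod 2401)
Final: r_3 = 1555, and one checks f(r_3) ≡ 0 mod 7^4.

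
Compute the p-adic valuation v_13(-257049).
v_13(-257049) = 4

v_13(n) is the largest exponent k such that 13^k divides n. Factor out: -257049 = -13^4 · 9. (Sign doesn't affect v_p.) So v_13(-257049) = 4.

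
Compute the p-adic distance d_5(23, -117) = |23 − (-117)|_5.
d_5(23, -117) = 1/5

Step 1 — x − y = 23 − (-117) = 140. Step 2 — v_5(140) = 1 (factor: 140 = (5^1 · 28); the sign does not affect v_p). Step 3 — |x − y|_5 = 5^{-1} = 1/5.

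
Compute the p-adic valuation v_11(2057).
v_11(2057) = 2

v_11(n) is the largest exponent k such that 11^k divides n. Factor out: 2057 = 11^2 · 17. (Sign doesn't affect v_p.) So v_11(2057) = 2.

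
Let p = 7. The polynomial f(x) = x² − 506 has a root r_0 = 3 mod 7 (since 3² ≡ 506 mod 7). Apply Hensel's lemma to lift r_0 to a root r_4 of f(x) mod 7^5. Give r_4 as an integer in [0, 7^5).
r_4 = 535 (mod 16807)

Hensel's recurrence: r_{i+1} = r_i − f(r_i)·(f′(r_i))^{-1} mod 7^{i+2}, with f′(x) = 2x. Iterate:
  r_0 = 3 (mod 7)
  r_1 = 45 (mod 49)
  r_2 = 192 (mod 343)
  r_3 = 535 (mod 2401)
  r_4 = 535 (mod 16807)
Final: r_4 = 535, and one checks f(r_4) ≡ 0 mod 7^5.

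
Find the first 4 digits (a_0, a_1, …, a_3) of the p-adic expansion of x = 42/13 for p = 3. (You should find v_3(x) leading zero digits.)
(a_0, …, a_3) = (0, 2, 2, 2)

v_3(42/13) = 1, so a_0 = ... = a_0 = 0. Factor out: x = 3^1 · u with u = 14/13 a unit in ℤ_3. Expand u iteratively via a_{v+i} = u_i mod 3, u_{i+1} = (u_i − a_{v+i})/3:
  u_0 = 14/13;  a_1 = 2;  u_1 = (u_0 − 2)/3 = -4/13
  u_1 = -4/13;  a_2 = 2;  u_2 = (u_1 − 2)/3 = -10/13
  u_2 = -10/13;  a_3 = 2;  u_3 = (u_2 − 2)/3 = -12/13
Digits: (0, 2, 2, 2).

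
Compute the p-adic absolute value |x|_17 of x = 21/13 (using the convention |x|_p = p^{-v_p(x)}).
|21/13|_17 = 1

Step 1 — compute v_17(x) by factoring powers of 17 out of the numerator and denominator: v_17(21/13) = 0. Step 2 — apply |x|_p = p^{-v_p(x)} = 17^{0} = 1.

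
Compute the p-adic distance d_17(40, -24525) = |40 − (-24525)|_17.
d_17(40, -24525) = 1/4913

Step 1 — x − y = 40 − (-24525) = 24565. Step 2 — v_17(24565) = 3 (factor: 24565 = (17^3 · 5); the sign does not affect v_p). Step 3 — |x − y|_17 = 17^{-3} = 1/4913.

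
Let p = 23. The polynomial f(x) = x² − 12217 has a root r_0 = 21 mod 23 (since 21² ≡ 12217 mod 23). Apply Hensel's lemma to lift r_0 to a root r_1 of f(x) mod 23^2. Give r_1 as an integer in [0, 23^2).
r_1 = 251 (mod 529)

Hensel's recurrence: r_{i+1} = r_i − f(r_i)·(f′(r_i))^{-1} mod 23^{i+2}, with f′(x) = 2x. Iterate:
  r_0 = 21 (mod 23)
  r_1 = 251 (mod 529)
Final: r_1 = 251, and one checks f(r_1) ≡ 0 mod 23^2.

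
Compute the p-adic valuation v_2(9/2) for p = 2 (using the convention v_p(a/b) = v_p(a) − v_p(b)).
v_2(9/2) = -1

Factor powers of 2 from the numerator and denominator of the reduced fraction: 9 = 2^0 · 9 and 2 = 2^1 · 1. Apply v_p(a/b) = v_p(a) − v_p(b): v_2(9/2) = 0 − 1 = -1.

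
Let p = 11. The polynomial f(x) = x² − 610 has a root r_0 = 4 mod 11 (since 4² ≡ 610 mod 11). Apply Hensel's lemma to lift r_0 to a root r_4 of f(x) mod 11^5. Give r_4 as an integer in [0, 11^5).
r_4 = 155896 (mod 161051)

Hensel's recurrence: r_{i+1} = r_i − f(r_i)·(f′(r_i))^{-1} mod 11^{i+2}, with f′(x) = 2x. Iterate:
  r_0 = 4 (mod 11)
  r_1 = 48 (mod 121)
  r_2 = 169 (mod 1331)
  r_3 = 9486 (mod 14641)
  r_4 = 155896 (mod 161051)
Final: r_4 = 155896, and one checks f(r_4) ≡ 0 mod 11^5.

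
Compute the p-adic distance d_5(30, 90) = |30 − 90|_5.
d_5(30, 90) = 1/5

Step 1 — x − y = 30 − 90 = -60. Step 2 — v_5(-60) = 1 (factor: -60 = −(5^1 · 12); the sign does not affect v_p). Step 3 — |x − y|_5 = 5^{-1} = 1/5.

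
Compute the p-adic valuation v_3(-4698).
v_3(-4698) = 4

v_3(n) is the largest exponent k such that 3^k divides n. Factor out: -4698 = -3^4 · 58. (Sign doesn't affect v_p.) So v_3(-4698) = 4.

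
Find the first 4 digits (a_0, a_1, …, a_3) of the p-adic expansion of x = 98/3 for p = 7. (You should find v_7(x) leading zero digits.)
(a_0, …, a_3) = (0, 0, 3, 2)

v_7(98/3) = 2, so a_0 = ... = a_1 = 0. Factor out: x = 7^2 · u with u = 2/3 a unit in ℤ_7. Expand u iteratively via a_{v+i} = u_i mod 7, u_{i+1} = (u_i − a_{v+i})/7:
  u_0 = 2/3;  a_2 = 3;  u_1 = (u_0 − 3)/7 = -1/3
  u_1 = -1/3;  a_3 = 2;  u_2 = (u_1 − 2)/7 = -1/3
Digits: (0, 0, 3, 2).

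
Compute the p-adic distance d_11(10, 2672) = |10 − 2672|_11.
d_11(10, 2672) = 1/1331

Step 1 — x − y = 10 − 2672 = -2662. Step 2 — v_11(-2662) = 3 (factor: -2662 = −(11^3 · 2); the sign does not affect v_p). Step 3 — |x − y|_11 = 11^{-3} = 1/1331.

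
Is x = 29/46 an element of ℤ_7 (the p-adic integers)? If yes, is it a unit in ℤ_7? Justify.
x ∈ ℤ_7^× (unit); v_7(x) = 0

ℤ_7 = {x ∈ ℚ_7 : v_7(x) ≥ 0} and ℤ_7^× = {x ∈ ℤ_7 : v_7(x) = 0}. Here v_7(29/46) = v_7(num) − v_7(den) = 0; compare against these criteria.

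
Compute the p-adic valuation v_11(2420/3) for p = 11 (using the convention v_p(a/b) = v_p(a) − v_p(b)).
v_11(2420/3) = 2

Factor powers of 11 from the numerator and denominator of the reduced fraction: 2420 = 11^2 · 20 and 3 = 11^0 · 3. Apply v_p(a/b) = v_p(a) − v_p(b): v_11(2420/3) = 2 − 0 = 2.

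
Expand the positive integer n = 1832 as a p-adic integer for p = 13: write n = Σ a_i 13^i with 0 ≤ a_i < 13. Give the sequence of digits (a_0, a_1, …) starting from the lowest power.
(a_0, a_1, …) = (12, 10, 10)

Repeated division by 13 gives the digits low-to-high: 1832 = 12 + 10·13^1 + 10·13^2. Digit sequence: (12, 10, 10).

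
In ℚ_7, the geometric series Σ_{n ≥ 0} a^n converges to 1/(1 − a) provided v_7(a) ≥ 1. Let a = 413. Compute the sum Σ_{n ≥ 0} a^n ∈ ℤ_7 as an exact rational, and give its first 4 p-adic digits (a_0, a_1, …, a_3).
Σ a^n = 1/(1 − a) = -1/412;  first 4 digits = (1, 3, 3, 0)

v_7(a) = 1 ≥ 1, so the series converges in ℤ_7 to 1/(1 − a) = 1/(1 − 413) = -1/412. Expand this rational in ℤ_7: compute digits iteratively via d_i = x_i mod 7, x_{i+1} = (x_i − d_i)/7. The first 4 digits are (1, 3, 3, 0).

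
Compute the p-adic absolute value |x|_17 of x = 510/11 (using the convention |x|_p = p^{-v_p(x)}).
|510/11|_17 = 1/17

Step 1 — compute v_17(x) by factoring powers of 17 out of the numerator and denominator: v_17(510/11) = 1. Step 2 — apply |x|_p = p^{-v_p(x)} = 17^{-1} = 1/17.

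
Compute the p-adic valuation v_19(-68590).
v_19(-68590) = 3

v_19(n) is the largest exponent k such that 19^k divides n. Factor out: -68590 = -19^3 · 10. (Sign doesn't affect v_p.) So v_19(-68590) = 3.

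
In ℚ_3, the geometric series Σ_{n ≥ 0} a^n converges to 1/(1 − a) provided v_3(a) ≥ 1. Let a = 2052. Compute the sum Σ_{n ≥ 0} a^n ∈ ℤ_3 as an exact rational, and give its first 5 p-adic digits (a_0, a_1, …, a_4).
Σ a^n = 1/(1 − a) = -1/2051;  first 5 digits = (1, 0, 0, 1, 1)

v_3(a) = 3 ≥ 1, so the series converges in ℤ_3 to 1/(1 − a) = 1/(1 − 2052) = -1/2051. Expand this rational in ℤ_3: compute digits iteratively via d_i = x_i mod 3, x_{i+1} = (x_i − d_i)/3. The first 5 digits are (1, 0, 0, 1, 1).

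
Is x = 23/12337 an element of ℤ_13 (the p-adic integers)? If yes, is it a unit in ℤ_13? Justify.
x ∉ ℤ_13 (v_13(x) = -2 < 0)

ℤ_13 = {x ∈ ℚ_13 : v_13(x) ≥ 0} and ℤ_13^× = {x ∈ ℤ_13 : v_13(x) = 0}. Here v_13(23/12337) = v_13(num) − v_13(den) = -2; compare against these criteria.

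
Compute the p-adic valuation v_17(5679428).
v_17(5679428) = 5

v_17(n) is the largest exponent k such that 17^k divides n. Factor out: 5679428 = 17^5 · 4. (Sign doesn't affect v_p.) So v_17(5679428) = 5.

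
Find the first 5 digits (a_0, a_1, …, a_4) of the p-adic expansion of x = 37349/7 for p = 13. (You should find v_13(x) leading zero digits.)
(a_0, …, a_4) = (0, 0, 0, 8, 7)

v_13(37349/7) = 3, so a_0 = ... = a_2 = 0. Factor out: x = 13^3 · u with u = 17/7 a unit in ℤ_13. Expand u iteratively via a_{v+i} = u_i mod 13, u_{i+1} = (u_i − a_{v+i})/13:
  u_0 = 17/7;  a_3 = 8;  u_1 = (u_0 − 8)/13 = -3/7
  u_1 = -3/7;  a_4 = 7;  u_2 = (u_1 − 7)/13 = -4/7
Digits: (0, 0, 0, 8, 7).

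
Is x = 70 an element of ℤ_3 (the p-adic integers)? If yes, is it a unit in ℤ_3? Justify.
x ∈ ℤ_3^× (unit); v_3(x) = 0

ℤ_3 = {x ∈ ℚ_3 : v_3(x) ≥ 0} and ℤ_3^× = {x ∈ ℤ_3 : v_3(x) = 0}. Here v_3(70) = v_3(num) − v_3(den) = 0; compare against these criteria.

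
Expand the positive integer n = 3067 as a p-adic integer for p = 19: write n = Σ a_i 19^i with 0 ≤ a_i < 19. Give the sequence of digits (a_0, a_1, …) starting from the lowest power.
(a_0, a_1, …) = (8, 9, 8)

Repeated division by 19 gives the digits low-to-high: 3067 = 8 + 9·19^1 + 8·19^2. Digit sequence: (8, 9, 8).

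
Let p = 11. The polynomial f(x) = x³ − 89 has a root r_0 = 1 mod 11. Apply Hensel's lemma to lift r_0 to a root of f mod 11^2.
r_1 = 111 (mod 121)

Hensel: r_{i+1} = r_i − f(r_i)/f′(r_i) mod 11^{i+2}, where f′(x) = 3x². Iterate:
  r_0 = 1 (mod 11)
  r_1 = 111 (mod 121)
Final: r = 111 with f(r) ≡ 0 mod 11^2.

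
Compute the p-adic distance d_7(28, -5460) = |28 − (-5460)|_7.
d_7(28, -5460) = 1/343

Step 1 — x − y = 28 − (-5460) = 5488. Step 2 — v_7(5488) = 3 (factor: 5488 = (7^3 · 16); the sign does not affect v_p). Step 3 — |x − y|_7 = 7^{-3} = 1/343.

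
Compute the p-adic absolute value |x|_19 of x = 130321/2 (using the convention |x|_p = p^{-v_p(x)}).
|130321/2|_19 = 1/130321

Step 1 — compute v_19(x) by factoring powers of 19 out of the numerator and denominator: v_19(130321/2) = 4. Step 2 — apply |x|_p = p^{-v_p(x)} = 19^{-4} = 1/130321.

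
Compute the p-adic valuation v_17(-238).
v_17(-238) = 1

v_17(n) is the largest exponent k such that 17^k divides n. Factor out: -238 = -17^1 · 14. (Sign doesn't affect v_p.) So v_17(-238) = 1.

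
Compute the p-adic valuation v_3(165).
v_3(165) = 1

v_3(n) is the largest exponent k such that 3^k divides n. Factor out: 165 = 3^1 · 55. (Sign doesn't affect v_p.) So v_3(165) = 1.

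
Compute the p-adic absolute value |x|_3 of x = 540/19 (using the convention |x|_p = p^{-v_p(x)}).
|540/19|_3 = 1/27

Step 1 — compute v_3(x) by factoring powers of 3 out of the numerator and denominator: v_3(540/19) = 3. Step 2 — apply |x|_p = p^{-v_p(x)} = 3^{-3} = 1/27.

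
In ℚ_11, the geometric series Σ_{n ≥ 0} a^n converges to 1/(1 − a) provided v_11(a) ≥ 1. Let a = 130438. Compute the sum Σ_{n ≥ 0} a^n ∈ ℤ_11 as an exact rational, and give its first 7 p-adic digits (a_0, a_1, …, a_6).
Σ a^n = 1/(1 − a) = -1/130437;  first 7 digits = (1, 0, 0, 10, 8, 0, 1)

v_11(a) = 3 ≥ 1, so the series converges in ℤ_11 to 1/(1 − a) = 1/(1 − 130438) = -1/130437. Expand this rational in ℤ_11: compute digits iteratively via d_i = x_i mod 11, x_{i+1} = (x_i − d_i)/11. The first 7 digits are (1, 0, 0, 10, 8, 0, 1).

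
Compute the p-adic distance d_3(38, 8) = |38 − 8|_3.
d_3(38, 8) = 1/3

Step 1 — x − y = 38 − 8 = 30. Step 2 — v_3(30) = 1 (factor: 30 = (3^1 · 10); the sign does not affect v_p). Step 3 — |x − y|_3 = 3^{-1} = 1/3.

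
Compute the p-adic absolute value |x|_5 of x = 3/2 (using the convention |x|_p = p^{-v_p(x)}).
|3/2|_5 = 1

Step 1 — compute v_5(x) by factoring powers of 5 out of the numerator and denominator: v_5(3/2) = 0. Step 2 — apply |x|_p = p^{-v_p(x)} = 5^{0} = 1.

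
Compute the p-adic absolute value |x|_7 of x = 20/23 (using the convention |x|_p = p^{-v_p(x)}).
|20/23|_7 = 1

Step 1 — compute v_7(x) by factoring powers of 7 out of the numerator and denominator: v_7(20/23) = 0. Step 2 — apply |x|_p = p^{-v_p(x)} = 7^{0} = 1.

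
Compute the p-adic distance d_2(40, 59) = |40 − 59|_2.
d_2(40, 59) = 1

Step 1 — x − y = 40 − 59 = -19. Step 2 — v_2(-19) = 0 (factor: -19 = −(2^0 · 19); the sign does not affect v_p). Step 3 — |x − y|_2 = 2^{0} = 1.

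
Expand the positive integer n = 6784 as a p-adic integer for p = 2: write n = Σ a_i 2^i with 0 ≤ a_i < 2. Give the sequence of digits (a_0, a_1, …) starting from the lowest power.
(a_0, a_1, …) = (0, 0, 0, 0, 0, 0, 0, 1, 0, 1, 0, 1, 1)

Repeated division by 2 gives the digits low-to-high: 6784 = 1·2^7 + 1·2^9 + 1·2^11 + 1·2^12. Digit sequence: (0, 0, 0, 0, 0, 0, 0, 1, 0, 1, 0, 1, 1).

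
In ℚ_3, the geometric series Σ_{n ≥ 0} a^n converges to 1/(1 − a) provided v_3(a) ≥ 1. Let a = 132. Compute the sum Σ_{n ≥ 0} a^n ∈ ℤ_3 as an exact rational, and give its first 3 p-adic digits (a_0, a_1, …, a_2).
Σ a^n = 1/(1 − a) = -1/131;  first 3 digits = (1, 2, 0)

v_3(a) = 1 ≥ 1, so the series converges in ℤ_3 to 1/(1 − a) = 1/(1 − 132) = -1/131. Expand this rational in ℤ_3: compute digits iteratively via d_i = x_i mod 3, x_{i+1} = (x_i − d_i)/3. The first 3 digits are (1, 2, 0).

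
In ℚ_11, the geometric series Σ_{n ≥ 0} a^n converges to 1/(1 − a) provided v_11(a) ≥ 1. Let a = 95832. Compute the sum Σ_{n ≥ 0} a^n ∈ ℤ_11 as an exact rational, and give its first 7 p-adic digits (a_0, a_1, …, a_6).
Σ a^n = 1/(1 − a) = -1/95831;  first 7 digits = (1, 0, 0, 6, 6, 0, 3)

v_11(a) = 3 ≥ 1, so the series converges in ℤ_11 to 1/(1 − a) = 1/(1 − 95832) = -1/95831. Expand this rational in ℤ_11: compute digits iteratively via d_i = x_i mod 11, x_{i+1} = (x_i − d_i)/11. The first 7 digits are (1, 0, 0, 6, 6, 0, 3).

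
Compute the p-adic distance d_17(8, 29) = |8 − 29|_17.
d_17(8, 29) = 1

Step 1 — x − y = 8 − 29 = -21. Step 2 — v_17(-21) = 0 (factor: -21 = −(17^0 · 21); the sign does not affect v_p). Step 3 — |x − y|_17 = 17^{0} = 1.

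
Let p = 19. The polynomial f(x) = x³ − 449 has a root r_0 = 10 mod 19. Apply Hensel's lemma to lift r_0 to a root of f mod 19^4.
r_3 = 62691 (mod 130321)

Hensel: r_{i+1} = r_i − f(r_i)/f′(r_i) mod 19^{i+2}, where f′(x) = 3x². Iterate:
  r_0 = 10 (mod 19)
  r_1 = 238 (mod 361)
  r_2 = 960 (mod 6859)
  r_3 = 62691 (mod 130321)
Final: r = 62691 with f(r) ≡ 0 mod 19^4.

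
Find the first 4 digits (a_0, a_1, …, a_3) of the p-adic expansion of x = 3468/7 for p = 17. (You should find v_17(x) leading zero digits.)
(a_0, …, a_3) = (0, 0, 9, 2)

v_17(3468/7) = 2, so a_0 = ... = a_1 = 0. Factor out: x = 17^2 · u with u = 12/7 a unit in ℤ_17. Expand u iteratively via a_{v+i} = u_i mod 17, u_{i+1} = (u_i − a_{v+i})/17:
  u_0 = 12/7;  a_2 = 9;  u_1 = (u_0 − 9)/17 = -3/7
  u_1 = -3/7;  a_3 = 2;  u_2 = (u_1 − 2)/17 = -1/7
Digits: (0, 0, 9, 2).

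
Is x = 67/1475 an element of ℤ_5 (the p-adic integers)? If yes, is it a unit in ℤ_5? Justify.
x ∉ ℤ_5 (v_5(x) = -2 < 0)

ℤ_5 = {x ∈ ℚ_5 : v_5(x) ≥ 0} and ℤ_5^× = {x ∈ ℤ_5 : v_5(x) = 0}. Here v_5(67/1475) = v_5(num) − v_5(den) = -2; compare against these criteria.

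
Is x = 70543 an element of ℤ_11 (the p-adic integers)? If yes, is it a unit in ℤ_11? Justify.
x ∈ ℤ_11 but not a unit; v_11(x) = 3 > 0

ℤ_11 = {x ∈ ℚ_11 : v_11(x) ≥ 0} and ℤ_11^× = {x ∈ ℤ_11 : v_11(x) = 0}. Here v_11(70543) = v_11(num) − v_11(den) = 3; compare against these criteria.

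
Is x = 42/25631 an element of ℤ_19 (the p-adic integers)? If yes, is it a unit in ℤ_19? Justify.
x ∉ ℤ_19 (v_19(x) = -2 < 0)

ℤ_19 = {x ∈ ℚ_19 : v_19(x) ≥ 0} and ℤ_19^× = {x ∈ ℤ_19 : v_19(x) = 0}. Here v_19(42/25631) = v_19(num) − v_19(den) = -2; compare against these criteria.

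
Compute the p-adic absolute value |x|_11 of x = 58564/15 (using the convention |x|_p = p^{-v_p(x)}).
|58564/15|_11 = 1/14641

Step 1 — compute v_11(x) by factoring powers of 11 out of the numerator and denominator: v_11(58564/15) = 4. Step 2 — apply |x|_p = p^{-v_p(x)} = 11^{-4} = 1/14641.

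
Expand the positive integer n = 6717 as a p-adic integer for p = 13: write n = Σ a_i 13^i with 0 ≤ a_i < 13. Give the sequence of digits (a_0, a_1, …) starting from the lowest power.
(a_0, a_1, …) = (9, 9, 0, 3)

Repeated division by 13 gives the digits low-to-high: 6717 = 9 + 9·13^1 + 3·13^3. Digit sequence: (9, 9, 0, 3).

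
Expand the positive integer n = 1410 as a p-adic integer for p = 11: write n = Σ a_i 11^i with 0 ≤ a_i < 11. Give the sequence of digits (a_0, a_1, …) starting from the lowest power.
(a_0, a_1, …) = (2, 7, 0, 1)

Repeated division by 11 gives the digits low-to-high: 1410 = 2 + 7·11^1 + 1·11^3. Digit sequence: (2, 7, 0, 1).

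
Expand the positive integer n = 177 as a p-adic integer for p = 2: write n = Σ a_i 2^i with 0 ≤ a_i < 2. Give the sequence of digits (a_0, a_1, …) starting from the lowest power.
(a_0, a_1, …) = (1, 0, 0, 0, 1, 1, 0, 1)

Repeated division by 2 gives the digits low-to-high: 177 = 1 + 1·2^4 + 1·2^5 + 1·2^7. Digit sequence: (1, 0, 0, 0, 1, 1, 0, 1).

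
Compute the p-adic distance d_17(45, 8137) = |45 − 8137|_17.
d_17(45, 8137) = 1/289

Step 1 — x − y = 45 − 8137 = -8092. Step 2 — v_17(-8092) = 2 (factor: -8092 = −(17^2 · 28); the sign does not affect v_p). Step 3 — |x − y|_17 = 17^{-2} = 1/289.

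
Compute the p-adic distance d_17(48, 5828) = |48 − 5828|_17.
d_17(48, 5828) = 1/289

Step 1 — x − y = 48 − 5828 = -5780. Step 2 — v_17(-5780) = 2 (factor: -5780 = −(17^2 · 20); the sign does not affect v_p). Step 3 — |x − y|_17 = 17^{-2} = 1/289.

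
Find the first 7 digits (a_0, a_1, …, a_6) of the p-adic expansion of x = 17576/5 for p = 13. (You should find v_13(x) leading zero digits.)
(a_0, …, a_6) = (0, 0, 0, 12, 7, 2, 5)

v_13(17576/5) = 3, so a_0 = ... = a_2 = 0. Factor out: x = 13^3 · u with u = 8/5 a unit in ℤ_13. Expand u iteratively via a_{v+i} = u_i mod 13, u_{i+1} = (u_i − a_{v+i})/13:
  u_0 = 8/5;  a_3 = 12;  u_1 = (u_0 − 12)/13 = -4/5
  u_1 = -4/5;  a_4 = 7;  u_2 = (u_1 − 7)/13 = -3/5
  u_2 = -3/5;  a_5 = 2;  u_3 = (u_2 − 2)/13 = -1/5
  u_3 = -1/5;  a_6 = 5;  u_4 = (u_3 − 5)/13 = -2/5
Digits: (0, 0, 0, 12, 7, 2, 5).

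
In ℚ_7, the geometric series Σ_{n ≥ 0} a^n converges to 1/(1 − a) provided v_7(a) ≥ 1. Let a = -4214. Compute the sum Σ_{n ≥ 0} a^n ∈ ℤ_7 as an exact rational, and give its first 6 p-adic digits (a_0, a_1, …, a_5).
Σ a^n = 1/(1 − a) = 1/4215;  first 6 digits = (1, 0, 5, 1, 2, 6)

v_7(a) = 2 ≥ 1, so the series converges in ℤ_7 to 1/(1 − a) = 1/(1 − (-4214)) = 1/4215. Expand this rational in ℤ_7: compute digits iteratively via d_i = x_i mod 7, x_{i+1} = (x_i − d_i)/7. The first 6 digits are (1, 0, 5, 1, 2, 6).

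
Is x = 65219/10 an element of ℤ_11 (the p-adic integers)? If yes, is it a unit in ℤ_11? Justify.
x ∈ ℤ_11 but not a unit; v_11(x) = 3 > 0

ℤ_11 = {x ∈ ℚ_11 : v_11(x) ≥ 0} and ℤ_11^× = {x ∈ ℤ_11 : v_11(x) = 0}. Here v_11(65219/10) = v_11(num) − v_11(den) = 3; compare against these criteria.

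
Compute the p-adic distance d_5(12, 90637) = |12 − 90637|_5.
d_5(12, 90637) = 1/3125

Step 1 — x − y = 12 − 90637 = -90625. Step 2 — v_5(-90625) = 5 (factor: -90625 = −(5^5 · 29); the sign does not affect v_p). Step 3 — |x − y|_5 = 5^{-5} = 1/3125.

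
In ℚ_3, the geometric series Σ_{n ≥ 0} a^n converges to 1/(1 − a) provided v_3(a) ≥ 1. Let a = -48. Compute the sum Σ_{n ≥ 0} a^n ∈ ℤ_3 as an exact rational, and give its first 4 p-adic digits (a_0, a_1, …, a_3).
Σ a^n = 1/(1 − a) = 1/49;  first 4 digits = (1, 2, 1, 1)

v_3(a) = 1 ≥ 1, so the series converges in ℤ_3 to 1/(1 − a) = 1/(1 − (-48)) = 1/49. Expand this rational in ℤ_3: compute digits iteratively via d_i = x_i mod 3, x_{i+1} = (x_i − d_i)/3. The first 4 digits are (1, 2, 1, 1).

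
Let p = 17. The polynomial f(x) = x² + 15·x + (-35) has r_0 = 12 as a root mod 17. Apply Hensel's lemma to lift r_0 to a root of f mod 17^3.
r_2 = 2902 (mod 4913)

Hensel: r_{i+1} = r_i − f(r_i)·(f′(r_i))^{-1} mod 17^{i+2}, f′(x) = 2x + 15. Iterate:
  r_0 = 12 (mod 17)
  r_1 = 12 (mod 289)
  r_2 = 2902 (mod 4913)
Final: r = 2902 satisfies f(r) ≡ 0 mod 17^3.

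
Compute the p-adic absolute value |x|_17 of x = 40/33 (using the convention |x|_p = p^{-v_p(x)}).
|40/33|_17 = 1

Step 1 — compute v_17(x) by factoring powers of 17 out of the numerator and denominator: v_17(40/33) = 0. Step 2 — apply |x|_p = p^{-v_p(x)} = 17^{0} = 1.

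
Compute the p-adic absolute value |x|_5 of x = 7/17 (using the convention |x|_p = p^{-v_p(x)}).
|7/17|_5 = 1

Step 1 — compute v_5(x) by factoring powers of 5 out of the numerator and denominator: v_5(7/17) = 0. Step 2 — apply |x|_p = p^{-v_p(x)} = 5^{0} = 1.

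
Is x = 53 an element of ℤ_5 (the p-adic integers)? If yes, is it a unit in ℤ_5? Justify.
x ∈ ℤ_5^× (unit); v_5(x) = 0

ℤ_5 = {x ∈ ℚ_5 : v_5(x) ≥ 0} and ℤ_5^× = {x ∈ ℤ_5 : v_5(x) = 0}. Here v_5(53) = v_5(num) − v_5(den) = 0; compare against these criteria.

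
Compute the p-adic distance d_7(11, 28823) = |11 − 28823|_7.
d_7(11, 28823) = 1/2401

Step 1 — x − y = 11 − 28823 = -28812. Step 2 — v_7(-28812) = 4 (factor: -28812 = −(7^4 · 12); the sign does not affect v_p). Step 3 — |x − y|_7 = 7^{-4} = 1/2401.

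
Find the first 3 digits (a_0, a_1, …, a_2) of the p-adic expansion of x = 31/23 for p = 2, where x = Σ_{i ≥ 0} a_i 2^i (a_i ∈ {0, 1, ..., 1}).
(a_0, …, a_2) = (1, 0, 0)

v_2(31/23) = 0 (numerator and denominator both coprime to 2), so x ∈ ℤ_2^×. Compute digits iteratively via a_i = x_i mod 2, x_{i+1} = (x_i − a_i)/2, with x_0 = x:
  x_0 = 31/23;  a_0 = 1;  x_1 = (x_0 − 1)/2 = 4/23
  x_1 = 4/23;  a_1 = 0;  x_2 = (x_1 − 0)/2 = 2/23
  x_2 = 2/23;  a_2 = 0;  x_3 = (x_2 − 0)/2 = 1/23
Digits: (1, 0, 0).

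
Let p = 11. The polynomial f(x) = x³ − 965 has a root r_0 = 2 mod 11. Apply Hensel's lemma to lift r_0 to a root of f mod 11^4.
r_3 = 1685 (mod 14641)

Hensel: r_{i+1} = r_i − f(r_i)/f′(r_i) mod 11^{i+2}, where f′(x) = 3x². Iterate:
  r_0 = 2 (mod 11)
  r_1 = 112 (mod 121)
  r_2 = 354 (mod 1331)
  r_3 = 1685 (mod 14641)
Final: r = 1685 with f(r) ≡ 0 mod 11^4.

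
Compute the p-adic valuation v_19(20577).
v_19(20577) = 3

v_19(n) is the largest exponent k such that 19^k divides n. Factor out: 20577 = 19^3 · 3. (Sign doesn't affect v_p.) So v_19(20577) = 3.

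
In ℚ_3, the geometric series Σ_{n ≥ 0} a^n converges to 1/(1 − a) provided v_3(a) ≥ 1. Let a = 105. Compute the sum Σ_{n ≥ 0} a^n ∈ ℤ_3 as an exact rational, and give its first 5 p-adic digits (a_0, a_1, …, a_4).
Σ a^n = 1/(1 − a) = -1/104;  first 5 digits = (1, 2, 0, 0, 0)

v_3(a) = 1 ≥ 1, so the series converges in ℤ_3 to 1/(1 − a) = 1/(1 − 105) = -1/104. Expand this rational in ℤ_3: compute digits iteratively via d_i = x_i mod 3, x_{i+1} = (x_i − d_i)/3. The first 5 digits are (1, 2, 0, 0, 0).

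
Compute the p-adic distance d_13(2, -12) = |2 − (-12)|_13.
d_13(2, -12) = 1

Step 1 — x − y = 2 − (-12) = 14. Step 2 — v_13(14) = 0 (factor: 14 = (13^0 · 14); the sign does not affect v_p). Step 3 — |x − y|_13 = 13^{0} = 1.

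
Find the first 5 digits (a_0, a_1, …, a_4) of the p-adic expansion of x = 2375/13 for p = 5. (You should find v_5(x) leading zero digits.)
(a_0, …, a_4) = (0, 0, 0, 3, 2)

v_5(2375/13) = 3, so a_0 = ... = a_2 = 0. Factor out: x = 5^3 · u with u = 19/13 a unit in ℤ_5. Expand u iteratively via a_{v+i} = u_i mod 5, u_{i+1} = (u_i − a_{v+i})/5:
  u_0 = 19/13;  a_3 = 3;  u_1 = (u_0 − 3)/5 = -4/13
  u_1 = -4/13;  a_4 = 2;  u_2 = (u_1 − 2)/5 = -6/13
Digits: (0, 0, 0, 3, 2).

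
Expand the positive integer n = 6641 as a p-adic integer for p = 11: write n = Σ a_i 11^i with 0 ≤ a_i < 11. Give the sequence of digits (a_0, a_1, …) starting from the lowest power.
(a_0, a_1, …) = (8, 9, 10, 4)

Repeated division by 11 gives the digits low-to-high: 6641 = 8 + 9·11^1 + 10·11^2 + 4·11^3. Digit sequence: (8, 9, 10, 4).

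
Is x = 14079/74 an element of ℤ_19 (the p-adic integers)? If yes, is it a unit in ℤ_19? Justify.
x ∈ ℤ_19 but not a unit; v_19(x) = 2 > 0

ℤ_19 = {x ∈ ℚ_19 : v_19(x) ≥ 0} and ℤ_19^× = {x ∈ ℤ_19 : v_19(x) = 0}. Here v_19(14079/74) = v_19(num) − v_19(den) = 2; compare against these criteria.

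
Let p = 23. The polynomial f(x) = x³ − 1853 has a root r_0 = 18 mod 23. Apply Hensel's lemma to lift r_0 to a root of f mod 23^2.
r_1 = 501 (mod 529)

Hensel: r_{i+1} = r_i − f(r_i)/f′(r_i) mod 23^{i+2}, where f′(x) = 3x². Iterate:
  r_0 = 18 (mod 23)
  r_1 = 501 (mod 529)
Final: r = 501 with f(r) ≡ 0 mod 23^2.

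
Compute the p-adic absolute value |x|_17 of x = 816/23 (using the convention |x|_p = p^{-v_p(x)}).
|816/23|_17 = 1/17

Step 1 — compute v_17(x) by factoring powers of 17 out of the numerator and denominator: v_17(816/23) = 1. Step 2 — apply |x|_p = p^{-v_p(x)} = 17^{-1} = 1/17.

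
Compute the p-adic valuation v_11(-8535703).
v_11(-8535703) = 5

v_11(n) is the largest exponent k such that 11^k divides n. Factor out: -8535703 = -11^5 · 53. (Sign doesn't affect v_p.) So v_11(-8535703) = 5.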